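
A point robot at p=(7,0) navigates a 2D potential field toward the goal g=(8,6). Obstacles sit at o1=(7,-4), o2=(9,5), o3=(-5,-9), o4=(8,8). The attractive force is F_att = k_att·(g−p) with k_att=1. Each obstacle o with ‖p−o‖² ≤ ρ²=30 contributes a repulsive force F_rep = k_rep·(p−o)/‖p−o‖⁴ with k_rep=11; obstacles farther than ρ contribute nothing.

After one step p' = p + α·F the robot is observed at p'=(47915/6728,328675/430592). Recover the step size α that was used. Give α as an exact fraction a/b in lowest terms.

α = 1/8

F_att = 1·(g−p) = 1·(1,6) = (1.0000,6.0000)
o1: d²=16 ≤ ρ²=30; F_rep = 11·(0,4)/16² = (0.0000,0.1719)
o2: d²=29 ≤ ρ²=30; F_rep = 11·(-2,-5)/29² = (-0.0262,-0.0654)
o3: d²=225 > ρ²=30 → inactive
o4: d²=65 > ρ²=30 → inactive
F = F_att + ΣF_rep = (0.9738,6.1065)
Δp = p'−p = (0.1217,0.7633); α = Δx/Fx = (819/6728) / (819/841) = 1/8
check: Δy/Fy = (328675/430592) / (328675/53824) = 1/8 ✓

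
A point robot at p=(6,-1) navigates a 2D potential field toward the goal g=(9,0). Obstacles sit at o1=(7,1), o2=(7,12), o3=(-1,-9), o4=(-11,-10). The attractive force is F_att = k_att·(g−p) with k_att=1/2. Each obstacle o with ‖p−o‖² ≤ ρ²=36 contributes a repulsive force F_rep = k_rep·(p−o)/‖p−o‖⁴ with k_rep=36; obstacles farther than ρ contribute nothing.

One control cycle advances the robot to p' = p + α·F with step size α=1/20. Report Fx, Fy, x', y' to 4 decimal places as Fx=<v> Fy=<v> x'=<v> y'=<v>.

F_att = 1/2·(g−p) = 1/2·(3,1) = (1.5000,0.5000)
o1: d²=5 ≤ ρ²=36; F_rep = 36·(-1,-2)/5² = (-1.4400,-2.8800)
o2: d²=170 > ρ²=36 → inactive
o3: d²=113 > ρ²=36 → inactive
o4: d²=370 > ρ²=36 → inactive
F = F_att + ΣF_rep = (0.0600,-2.3800)
p' = p + 1/20·F = (6.0030,-1.1190)

Fx=0.0600 Fy=-2.3800 x'=6.0030 y'=-1.1190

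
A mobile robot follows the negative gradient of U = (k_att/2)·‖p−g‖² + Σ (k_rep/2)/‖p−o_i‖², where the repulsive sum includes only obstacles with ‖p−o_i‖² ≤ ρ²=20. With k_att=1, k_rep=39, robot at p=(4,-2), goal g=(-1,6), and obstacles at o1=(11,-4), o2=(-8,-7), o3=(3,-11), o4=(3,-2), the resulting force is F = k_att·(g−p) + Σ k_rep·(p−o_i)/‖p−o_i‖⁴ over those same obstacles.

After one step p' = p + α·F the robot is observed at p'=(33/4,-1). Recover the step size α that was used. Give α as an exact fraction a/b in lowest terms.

F_att = 1·(g−p) = 1·(-5,8) = (-5.0000,8.0000)
o1: d²=53 > ρ²=20 → inactive
o2: d²=169 > ρ²=20 → inactive
o3: d²=82 > ρ²=20 → inactive
o4: d²=1 ≤ ρ²=20; F_rep = 39·(1,0)/1² = (39.0000,0.0000)
F = F_att + ΣF_rep = (34.0000,8.0000)
Δp = p'−p = (4.2500,1.0000); α = Δx/Fx = (17/4) / (34) = 1/8
check: Δy/Fy = (1) / (8) = 1/8 ✓

α = 1/8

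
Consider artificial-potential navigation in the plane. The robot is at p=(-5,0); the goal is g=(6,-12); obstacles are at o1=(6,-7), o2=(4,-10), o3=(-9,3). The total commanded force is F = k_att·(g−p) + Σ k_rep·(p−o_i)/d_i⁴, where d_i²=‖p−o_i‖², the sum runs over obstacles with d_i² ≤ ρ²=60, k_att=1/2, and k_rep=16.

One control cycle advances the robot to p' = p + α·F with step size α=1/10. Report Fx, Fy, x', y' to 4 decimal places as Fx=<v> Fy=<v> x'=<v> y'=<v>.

Fx=5.6024 Fy=-6.0768 x'=-4.4398 y'=-0.6077

F_att = 1/2·(g−p) = 1/2·(11,-12) = (5.5000,-6.0000)
o1: d²=170 > ρ²=60 → inactive
o2: d²=181 > ρ²=60 → inactive
o3: d²=25 ≤ ρ²=60; F_rep = 16·(4,-3)/25² = (0.1024,-0.0768)
F = F_att + ΣF_rep = (5.6024,-6.0768)
p' = p + 1/10·F = (-4.4398,-0.6077)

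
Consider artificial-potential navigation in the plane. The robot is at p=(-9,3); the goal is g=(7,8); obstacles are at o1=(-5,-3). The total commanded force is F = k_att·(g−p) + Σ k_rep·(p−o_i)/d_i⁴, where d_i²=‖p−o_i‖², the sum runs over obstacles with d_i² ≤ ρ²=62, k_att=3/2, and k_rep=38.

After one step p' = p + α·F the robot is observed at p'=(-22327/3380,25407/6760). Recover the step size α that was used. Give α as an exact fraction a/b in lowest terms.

α = 1/10

F_att = 3/2·(g−p) = 3/2·(16,5) = (24.0000,7.5000)
o1: d²=52 ≤ ρ²=62; F_rep = 38·(-4,6)/52² = (-0.0562,0.0843)
F = F_att + ΣF_rep = (23.9438,7.5843)
Δp = p'−p = (2.3944,0.7584); α = Δx/Fx = (8093/3380) / (8093/338) = 1/10
check: Δy/Fy = (5127/6760) / (5127/676) = 1/10 ✓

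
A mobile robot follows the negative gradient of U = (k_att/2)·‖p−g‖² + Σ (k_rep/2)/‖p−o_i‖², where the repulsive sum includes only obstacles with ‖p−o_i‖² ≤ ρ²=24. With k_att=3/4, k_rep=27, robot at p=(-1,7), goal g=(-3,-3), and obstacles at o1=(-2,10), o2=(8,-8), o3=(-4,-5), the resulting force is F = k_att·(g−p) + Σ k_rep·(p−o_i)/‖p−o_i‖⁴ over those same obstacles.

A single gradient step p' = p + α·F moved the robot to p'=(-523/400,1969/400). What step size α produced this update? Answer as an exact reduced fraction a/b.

F_att = 3/4·(g−p) = 3/4·(-2,-10) = (-1.5000,-7.5000)
o1: d²=10 ≤ ρ²=24; F_rep = 27·(1,-3)/10² = (0.2700,-0.8100)
o2: d²=306 > ρ²=24 → inactive
o3: d²=153 > ρ²=24 → inactive
F = F_att + ΣF_rep = (-1.2300,-8.3100)
Δp = p'−p = (-0.3075,-2.0775); α = Δx/Fx = (-123/400) / (-123/100) = 1/4
check: Δy/Fy = (-831/400) / (-831/100) = 1/4 ✓

α = 1/4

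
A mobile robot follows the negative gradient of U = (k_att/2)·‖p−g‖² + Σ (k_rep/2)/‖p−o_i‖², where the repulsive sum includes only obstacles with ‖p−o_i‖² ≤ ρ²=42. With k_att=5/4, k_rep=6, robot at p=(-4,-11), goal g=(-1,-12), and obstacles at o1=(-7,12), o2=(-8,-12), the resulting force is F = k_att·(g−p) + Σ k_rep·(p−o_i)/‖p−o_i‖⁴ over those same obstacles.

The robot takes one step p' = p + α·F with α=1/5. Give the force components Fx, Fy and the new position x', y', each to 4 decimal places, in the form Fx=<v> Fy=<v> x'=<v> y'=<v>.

F_att = 5/4·(g−p) = 5/4·(3,-1) = (3.7500,-1.2500)
o1: d²=538 > ρ²=42 → inactive
o2: d²=17 ≤ ρ²=42; F_rep = 6·(4,1)/17² = (0.0830,0.0208)
F = F_att + ΣF_rep = (3.8330,-1.2292)
p' = p + 1/5·F = (-3.2334,-11.2458)

Fx=3.8330 Fy=-1.2292 x'=-3.2334 y'=-11.2458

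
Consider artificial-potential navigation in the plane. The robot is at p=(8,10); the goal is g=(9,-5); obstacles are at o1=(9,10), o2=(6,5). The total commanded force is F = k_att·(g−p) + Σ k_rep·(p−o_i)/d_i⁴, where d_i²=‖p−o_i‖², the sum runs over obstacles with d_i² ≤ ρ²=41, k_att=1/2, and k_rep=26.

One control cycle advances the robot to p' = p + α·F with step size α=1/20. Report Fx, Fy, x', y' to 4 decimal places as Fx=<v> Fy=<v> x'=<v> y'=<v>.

F_att = 1/2·(g−p) = 1/2·(1,-15) = (0.5000,-7.5000)
o1: d²=1 ≤ ρ²=41; F_rep = 26·(-1,0)/1² = (-26.0000,0.0000)
o2: d²=29 ≤ ρ²=41; F_rep = 26·(2,5)/29² = (0.0618,0.1546)
F = F_att + ΣF_rep = (-25.4382,-7.3454)
p' = p + 1/20·F = (6.7281,9.6327)

Fx=-25.4382 Fy=-7.3454 x'=6.7281 y'=9.6327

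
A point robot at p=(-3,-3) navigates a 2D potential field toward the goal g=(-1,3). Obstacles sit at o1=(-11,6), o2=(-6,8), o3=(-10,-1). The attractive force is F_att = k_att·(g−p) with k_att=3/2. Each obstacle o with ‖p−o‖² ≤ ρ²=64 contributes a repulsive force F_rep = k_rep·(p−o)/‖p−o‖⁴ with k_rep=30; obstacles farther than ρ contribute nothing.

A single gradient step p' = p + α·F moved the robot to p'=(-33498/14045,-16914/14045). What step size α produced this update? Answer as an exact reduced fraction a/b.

α = 1/5

F_att = 3/2·(g−p) = 3/2·(2,6) = (3.0000,9.0000)
o1: d²=145 > ρ²=64 → inactive
o2: d²=130 > ρ²=64 → inactive
o3: d²=53 ≤ ρ²=64; F_rep = 30·(7,-2)/53² = (0.0748,-0.0214)
F = F_att + ΣF_rep = (3.0748,8.9786)
Δp = p'−p = (0.6150,1.7957); α = Δx/Fx = (8637/14045) / (8637/2809) = 1/5
check: Δy/Fy = (25221/14045) / (25221/2809) = 1/5 ✓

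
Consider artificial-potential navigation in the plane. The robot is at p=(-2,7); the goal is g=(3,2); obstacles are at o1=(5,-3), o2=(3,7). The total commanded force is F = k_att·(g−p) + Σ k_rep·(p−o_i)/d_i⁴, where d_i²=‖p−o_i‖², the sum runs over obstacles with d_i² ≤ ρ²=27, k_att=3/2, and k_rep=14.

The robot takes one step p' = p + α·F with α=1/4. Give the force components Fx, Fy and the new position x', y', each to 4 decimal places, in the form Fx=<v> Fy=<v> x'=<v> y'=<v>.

F_att = 3/2·(g−p) = 3/2·(5,-5) = (7.5000,-7.5000)
o1: d²=149 > ρ²=27 → inactive
o2: d²=25 ≤ ρ²=27; F_rep = 14·(-5,0)/25² = (-0.1120,0.0000)
F = F_att + ΣF_rep = (7.3880,-7.5000)
p' = p + 1/4·F = (-0.1530,5.1250)

Fx=7.3880 Fy=-7.5000 x'=-0.1530 y'=5.1250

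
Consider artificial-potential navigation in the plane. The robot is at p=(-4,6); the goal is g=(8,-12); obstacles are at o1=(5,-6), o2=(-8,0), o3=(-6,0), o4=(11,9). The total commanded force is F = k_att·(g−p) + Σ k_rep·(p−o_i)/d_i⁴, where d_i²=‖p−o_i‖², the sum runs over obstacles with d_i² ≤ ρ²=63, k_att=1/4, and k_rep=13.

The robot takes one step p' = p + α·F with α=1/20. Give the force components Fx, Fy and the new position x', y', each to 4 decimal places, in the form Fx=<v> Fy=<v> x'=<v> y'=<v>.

Fx=3.0355 Fy=-4.4224 x'=-3.8482 y'=5.7789

F_att = 1/4·(g−p) = 1/4·(12,-18) = (3.0000,-4.5000)
o1: d²=225 > ρ²=63 → inactive
o2: d²=52 ≤ ρ²=63; F_rep = 13·(4,6)/52² = (0.0192,0.0288)
o3: d²=40 ≤ ρ²=63; F_rep = 13·(2,6)/40² = (0.0163,0.0488)
o4: d²=234 > ρ²=63 → inactive
F = F_att + ΣF_rep = (3.0355,-4.4224)
p' = p + 1/20·F = (-3.8482,5.7789)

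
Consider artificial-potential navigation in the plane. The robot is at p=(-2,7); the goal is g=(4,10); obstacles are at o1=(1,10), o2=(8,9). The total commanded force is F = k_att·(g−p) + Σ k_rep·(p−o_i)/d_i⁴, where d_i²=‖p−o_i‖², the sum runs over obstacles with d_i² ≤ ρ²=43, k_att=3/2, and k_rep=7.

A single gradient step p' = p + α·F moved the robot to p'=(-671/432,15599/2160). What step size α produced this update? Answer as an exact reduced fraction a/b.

F_att = 3/2·(g−p) = 3/2·(6,3) = (9.0000,4.5000)
o1: d²=18 ≤ ρ²=43; F_rep = 7·(-3,-3)/18² = (-0.0648,-0.0648)
o2: d²=104 > ρ²=43 → inactive
F = F_att + ΣF_rep = (8.9352,4.4352)
Δp = p'−p = (0.4468,0.2218); α = Δx/Fx = (193/432) / (965/108) = 1/20
check: Δy/Fy = (479/2160) / (479/108) = 1/20 ✓

α = 1/20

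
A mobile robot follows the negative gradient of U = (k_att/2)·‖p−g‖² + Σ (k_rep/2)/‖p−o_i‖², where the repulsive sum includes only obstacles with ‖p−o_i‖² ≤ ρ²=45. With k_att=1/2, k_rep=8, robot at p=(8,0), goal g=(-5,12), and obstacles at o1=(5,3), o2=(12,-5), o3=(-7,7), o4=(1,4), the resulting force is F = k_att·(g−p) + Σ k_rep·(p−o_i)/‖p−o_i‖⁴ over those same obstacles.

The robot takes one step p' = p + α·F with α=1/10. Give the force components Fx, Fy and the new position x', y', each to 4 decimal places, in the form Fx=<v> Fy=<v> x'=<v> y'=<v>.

Fx=-6.4450 Fy=5.9497 x'=7.3555 y'=0.5950

F_att = 1/2·(g−p) = 1/2·(-13,12) = (-6.5000,6.0000)
o1: d²=18 ≤ ρ²=45; F_rep = 8·(3,-3)/18² = (0.0741,-0.0741)
o2: d²=41 ≤ ρ²=45; F_rep = 8·(-4,5)/41² = (-0.0190,0.0238)
o3: d²=274 > ρ²=45 → inactive
o4: d²=65 > ρ²=45 → inactive
F = F_att + ΣF_rep = (-6.4450,5.9497)
p' = p + 1/10·F = (7.3555,0.5950)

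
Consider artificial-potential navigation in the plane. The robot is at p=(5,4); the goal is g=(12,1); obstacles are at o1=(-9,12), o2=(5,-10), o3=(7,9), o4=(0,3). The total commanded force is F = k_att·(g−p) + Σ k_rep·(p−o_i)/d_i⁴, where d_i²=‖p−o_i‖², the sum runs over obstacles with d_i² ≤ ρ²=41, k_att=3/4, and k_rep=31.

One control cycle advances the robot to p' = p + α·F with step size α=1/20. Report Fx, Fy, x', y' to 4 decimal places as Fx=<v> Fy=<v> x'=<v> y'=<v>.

F_att = 3/4·(g−p) = 3/4·(7,-3) = (5.2500,-2.2500)
o1: d²=260 > ρ²=41 → inactive
o2: d²=196 > ρ²=41 → inactive
o3: d²=29 ≤ ρ²=41; F_rep = 31·(-2,-5)/29² = (-0.0737,-0.1843)
o4: d²=26 ≤ ρ²=41; F_rep = 31·(5,1)/26² = (0.2293,0.0459)
F = F_att + ΣF_rep = (5.4056,-2.3884)
p' = p + 1/20·F = (5.2703,3.8806)

Fx=5.4056 Fy=-2.3884 x'=5.2703 y'=3.8806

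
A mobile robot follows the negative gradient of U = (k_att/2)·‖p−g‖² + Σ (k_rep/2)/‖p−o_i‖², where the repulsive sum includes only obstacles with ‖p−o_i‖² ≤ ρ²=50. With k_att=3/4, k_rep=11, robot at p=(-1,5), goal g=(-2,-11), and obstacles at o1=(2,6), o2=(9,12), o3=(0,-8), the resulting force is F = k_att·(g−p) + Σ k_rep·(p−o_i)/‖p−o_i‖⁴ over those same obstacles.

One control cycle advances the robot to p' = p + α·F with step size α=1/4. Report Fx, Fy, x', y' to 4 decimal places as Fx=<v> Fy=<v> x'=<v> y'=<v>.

F_att = 3/4·(g−p) = 3/4·(-1,-16) = (-0.7500,-12.0000)
o1: d²=10 ≤ ρ²=50; F_rep = 11·(-3,-1)/10² = (-0.3300,-0.1100)
o2: d²=149 > ρ²=50 → inactive
o3: d²=170 > ρ²=50 → inactive
F = F_att + ΣF_rep = (-1.0800,-12.1100)
p' = p + 1/4·F = (-1.2700,1.9725)

Fx=-1.0800 Fy=-12.1100 x'=-1.2700 y'=1.9725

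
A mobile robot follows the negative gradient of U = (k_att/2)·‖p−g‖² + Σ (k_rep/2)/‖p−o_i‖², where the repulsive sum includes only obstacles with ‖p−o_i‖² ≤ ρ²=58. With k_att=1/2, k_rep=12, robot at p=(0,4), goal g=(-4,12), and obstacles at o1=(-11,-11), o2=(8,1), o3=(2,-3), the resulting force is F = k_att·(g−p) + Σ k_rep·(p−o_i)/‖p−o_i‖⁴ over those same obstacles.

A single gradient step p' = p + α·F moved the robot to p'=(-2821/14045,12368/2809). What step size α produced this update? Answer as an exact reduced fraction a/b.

α = 1/10

F_att = 1/2·(g−p) = 1/2·(-4,8) = (-2.0000,4.0000)
o1: d²=346 > ρ²=58 → inactive
o2: d²=73 > ρ²=58 → inactive
o3: d²=53 ≤ ρ²=58; F_rep = 12·(-2,7)/53² = (-0.0085,0.0299)
F = F_att + ΣF_rep = (-2.0085,4.0299)
Δp = p'−p = (-0.2009,0.4030); α = Δx/Fx = (-2821/14045) / (-5642/2809) = 1/10
check: Δy/Fy = (1132/2809) / (11320/2809) = 1/10 ✓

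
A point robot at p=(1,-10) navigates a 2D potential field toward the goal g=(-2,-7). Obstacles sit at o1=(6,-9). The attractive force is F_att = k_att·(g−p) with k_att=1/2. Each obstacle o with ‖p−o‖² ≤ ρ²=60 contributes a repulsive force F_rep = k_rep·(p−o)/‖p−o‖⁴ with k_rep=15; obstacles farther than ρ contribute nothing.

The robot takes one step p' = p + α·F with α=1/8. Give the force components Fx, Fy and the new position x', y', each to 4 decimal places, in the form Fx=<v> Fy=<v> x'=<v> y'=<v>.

Fx=-1.6109 Fy=1.4778 x'=0.7986 y'=-9.8153

F_att = 1/2·(g−p) = 1/2·(-3,3) = (-1.5000,1.5000)
o1: d²=26 ≤ ρ²=60; F_rep = 15·(-5,-1)/26² = (-0.1109,-0.0222)
F = F_att + ΣF_rep = (-1.6109,1.4778)
p' = p + 1/8·F = (0.7986,-9.8153)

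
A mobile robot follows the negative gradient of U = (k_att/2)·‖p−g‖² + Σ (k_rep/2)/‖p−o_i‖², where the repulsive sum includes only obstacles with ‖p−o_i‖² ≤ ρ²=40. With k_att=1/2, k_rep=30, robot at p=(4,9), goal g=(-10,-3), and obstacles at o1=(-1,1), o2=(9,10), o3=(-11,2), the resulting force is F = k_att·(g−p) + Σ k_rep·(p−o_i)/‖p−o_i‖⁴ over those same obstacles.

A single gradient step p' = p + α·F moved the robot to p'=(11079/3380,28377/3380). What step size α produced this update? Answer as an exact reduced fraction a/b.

F_att = 1/2·(g−p) = 1/2·(-14,-12) = (-7.0000,-6.0000)
o1: d²=89 > ρ²=40 → inactive
o2: d²=26 ≤ ρ²=40; F_rep = 30·(-5,-1)/26² = (-0.2219,-0.0444)
o3: d²=274 > ρ²=40 → inactive
F = F_att + ΣF_rep = (-7.2219,-6.0444)
Δp = p'−p = (-0.7222,-0.6044); α = Δx/Fx = (-2441/3380) / (-2441/338) = 1/10
check: Δy/Fy = (-2043/3380) / (-2043/338) = 1/10 ✓

α = 1/10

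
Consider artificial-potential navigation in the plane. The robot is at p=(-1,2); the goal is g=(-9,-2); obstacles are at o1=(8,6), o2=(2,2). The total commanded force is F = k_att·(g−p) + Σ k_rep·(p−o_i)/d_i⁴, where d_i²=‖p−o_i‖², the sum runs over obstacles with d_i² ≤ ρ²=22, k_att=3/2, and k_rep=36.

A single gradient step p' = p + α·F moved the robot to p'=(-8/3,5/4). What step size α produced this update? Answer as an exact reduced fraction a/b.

α = 1/8

F_att = 3/2·(g−p) = 3/2·(-8,-4) = (-12.0000,-6.0000)
o1: d²=97 > ρ²=22 → inactive
o2: d²=9 ≤ ρ²=22; F_rep = 36·(-3,0)/9² = (-1.3333,0.0000)
F = F_att + ΣF_rep = (-13.3333,-6.0000)
Δp = p'−p = (-1.6667,-0.7500); α = Δx/Fx = (-5/3) / (-40/3) = 1/8
check: Δy/Fy = (-3/4) / (-6) = 1/8 ✓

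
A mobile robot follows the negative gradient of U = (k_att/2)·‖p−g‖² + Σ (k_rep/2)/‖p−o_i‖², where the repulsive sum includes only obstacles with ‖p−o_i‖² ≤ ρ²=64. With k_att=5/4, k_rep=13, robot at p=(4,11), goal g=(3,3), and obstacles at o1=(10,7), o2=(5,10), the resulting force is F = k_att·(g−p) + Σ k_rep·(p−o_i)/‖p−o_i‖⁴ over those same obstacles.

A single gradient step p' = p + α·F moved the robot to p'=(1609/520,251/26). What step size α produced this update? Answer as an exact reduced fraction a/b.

F_att = 5/4·(g−p) = 5/4·(-1,-8) = (-1.2500,-10.0000)
o1: d²=52 ≤ ρ²=64; F_rep = 13·(-6,4)/52² = (-0.0288,0.0192)
o2: d²=2 ≤ ρ²=64; F_rep = 13·(-1,1)/2² = (-3.2500,3.2500)
F = F_att + ΣF_rep = (-4.5288,-6.7308)
Δp = p'−p = (-0.9058,-1.3462); α = Δx/Fx = (-471/520) / (-471/104) = 1/5
check: Δy/Fy = (-35/26) / (-175/26) = 1/5 ✓

α = 1/5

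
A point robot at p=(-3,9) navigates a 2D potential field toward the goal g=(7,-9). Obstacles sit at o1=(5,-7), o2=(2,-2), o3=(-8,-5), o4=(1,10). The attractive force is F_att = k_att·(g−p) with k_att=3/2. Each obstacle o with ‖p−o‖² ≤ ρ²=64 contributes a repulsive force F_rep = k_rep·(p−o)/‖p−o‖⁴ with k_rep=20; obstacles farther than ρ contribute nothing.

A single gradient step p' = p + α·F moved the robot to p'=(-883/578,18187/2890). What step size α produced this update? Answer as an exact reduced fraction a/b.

α = 1/10

F_att = 3/2·(g−p) = 3/2·(10,-18) = (15.0000,-27.0000)
o1: d²=320 > ρ²=64 → inactive
o2: d²=146 > ρ²=64 → inactive
o3: d²=221 > ρ²=64 → inactive
o4: d²=17 ≤ ρ²=64; F_rep = 20·(-4,-1)/17² = (-0.2768,-0.0692)
F = F_att + ΣF_rep = (14.7232,-27.0692)
Δp = p'−p = (1.4723,-2.7069); α = Δx/Fx = (851/578) / (4255/289) = 1/10
check: Δy/Fy = (-7823/2890) / (-7823/289) = 1/10 ✓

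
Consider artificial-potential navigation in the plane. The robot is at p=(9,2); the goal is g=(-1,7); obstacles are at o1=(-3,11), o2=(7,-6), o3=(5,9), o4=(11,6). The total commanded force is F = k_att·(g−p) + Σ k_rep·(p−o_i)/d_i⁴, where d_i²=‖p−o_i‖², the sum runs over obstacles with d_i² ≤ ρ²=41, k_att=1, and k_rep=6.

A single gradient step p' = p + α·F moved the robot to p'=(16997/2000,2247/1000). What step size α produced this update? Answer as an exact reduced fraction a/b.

F_att = 1·(g−p) = 1·(-10,5) = (-10.0000,5.0000)
o1: d²=225 > ρ²=41 → inactive
o2: d²=68 > ρ²=41 → inactive
o3: d²=65 > ρ²=41 → inactive
o4: d²=20 ≤ ρ²=41; F_rep = 6·(-2,-4)/20² = (-0.0300,-0.0600)
F = F_att + ΣF_rep = (-10.0300,4.9400)
Δp = p'−p = (-0.5015,0.2470); α = Δx/Fx = (-1003/2000) / (-1003/100) = 1/20
check: Δy/Fy = (247/1000) / (247/50) = 1/20 ✓

α = 1/20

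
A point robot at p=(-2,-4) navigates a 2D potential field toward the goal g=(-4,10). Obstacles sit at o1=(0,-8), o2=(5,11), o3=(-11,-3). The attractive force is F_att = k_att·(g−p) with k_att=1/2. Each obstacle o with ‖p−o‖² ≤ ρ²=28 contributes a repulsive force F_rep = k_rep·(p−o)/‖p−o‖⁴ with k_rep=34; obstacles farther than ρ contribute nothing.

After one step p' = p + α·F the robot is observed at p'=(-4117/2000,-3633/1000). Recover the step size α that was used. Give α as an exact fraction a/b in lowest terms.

F_att = 1/2·(g−p) = 1/2·(-2,14) = (-1.0000,7.0000)
o1: d²=20 ≤ ρ²=28; F_rep = 34·(-2,4)/20² = (-0.1700,0.3400)
o2: d²=274 > ρ²=28 → inactive
o3: d²=82 > ρ²=28 → inactive
F = F_att + ΣF_rep = (-1.1700,7.3400)
Δp = p'−p = (-0.0585,0.3670); α = Δx/Fx = (-117/2000) / (-117/100) = 1/20
check: Δy/Fy = (367/1000) / (367/50) = 1/20 ✓

α = 1/20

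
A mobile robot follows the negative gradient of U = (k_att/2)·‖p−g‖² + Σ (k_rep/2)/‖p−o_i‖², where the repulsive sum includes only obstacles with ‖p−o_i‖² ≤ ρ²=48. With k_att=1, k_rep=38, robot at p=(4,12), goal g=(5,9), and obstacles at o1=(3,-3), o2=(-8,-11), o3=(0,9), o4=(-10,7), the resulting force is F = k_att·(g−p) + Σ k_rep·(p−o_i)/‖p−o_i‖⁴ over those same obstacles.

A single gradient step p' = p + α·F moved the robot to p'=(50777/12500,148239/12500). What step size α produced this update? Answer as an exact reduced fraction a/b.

F_att = 1·(g−p) = 1·(1,-3) = (1.0000,-3.0000)
o1: d²=226 > ρ²=48 → inactive
o2: d²=673 > ρ²=48 → inactive
o3: d²=25 ≤ ρ²=48; F_rep = 38·(4,3)/25² = (0.2432,0.1824)
o4: d²=221 > ρ²=48 → inactive
F = F_att + ΣF_rep = (1.2432,-2.8176)
Δp = p'−p = (0.0622,-0.1409); α = Δx/Fx = (777/12500) / (777/625) = 1/20
check: Δy/Fy = (-1761/12500) / (-1761/625) = 1/20 ✓

α = 1/20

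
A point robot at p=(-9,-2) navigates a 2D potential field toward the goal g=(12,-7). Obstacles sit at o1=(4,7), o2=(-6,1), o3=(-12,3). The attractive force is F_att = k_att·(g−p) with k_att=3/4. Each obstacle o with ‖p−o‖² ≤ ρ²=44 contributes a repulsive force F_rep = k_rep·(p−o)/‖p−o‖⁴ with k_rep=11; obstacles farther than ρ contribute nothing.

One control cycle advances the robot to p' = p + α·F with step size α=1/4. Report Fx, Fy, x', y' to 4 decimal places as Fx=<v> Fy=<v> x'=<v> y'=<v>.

Fx=15.6767 Fy=-3.8994 x'=-5.0808 y'=-2.9749

F_att = 3/4·(g−p) = 3/4·(21,-5) = (15.7500,-3.7500)
o1: d²=250 > ρ²=44 → inactive
o2: d²=18 ≤ ρ²=44; F_rep = 11·(-3,-3)/18² = (-0.1019,-0.1019)
o3: d²=34 ≤ ρ²=44; F_rep = 11·(3,-5)/34² = (0.0285,-0.0476)
F = F_att + ΣF_rep = (15.6767,-3.8994)
p' = p + 1/4·F = (-5.0808,-2.9749)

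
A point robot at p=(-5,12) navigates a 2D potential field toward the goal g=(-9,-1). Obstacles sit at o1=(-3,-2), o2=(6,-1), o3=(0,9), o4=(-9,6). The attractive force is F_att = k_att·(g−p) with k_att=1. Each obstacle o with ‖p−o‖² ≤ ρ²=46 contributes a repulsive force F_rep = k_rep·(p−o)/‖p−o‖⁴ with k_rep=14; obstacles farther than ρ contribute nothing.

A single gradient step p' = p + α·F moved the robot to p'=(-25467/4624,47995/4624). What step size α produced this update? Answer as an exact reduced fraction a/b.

α = 1/8

F_att = 1·(g−p) = 1·(-4,-13) = (-4.0000,-13.0000)
o1: d²=200 > ρ²=46 → inactive
o2: d²=290 > ρ²=46 → inactive
o3: d²=34 ≤ ρ²=46; F_rep = 14·(-5,3)/34² = (-0.0606,0.0363)
o4: d²=52 > ρ²=46 → inactive
F = F_att + ΣF_rep = (-4.0606,-12.9637)
Δp = p'−p = (-0.5076,-1.6205); α = Δx/Fx = (-2347/4624) / (-2347/578) = 1/8
check: Δy/Fy = (-7493/4624) / (-7493/578) = 1/8 ✓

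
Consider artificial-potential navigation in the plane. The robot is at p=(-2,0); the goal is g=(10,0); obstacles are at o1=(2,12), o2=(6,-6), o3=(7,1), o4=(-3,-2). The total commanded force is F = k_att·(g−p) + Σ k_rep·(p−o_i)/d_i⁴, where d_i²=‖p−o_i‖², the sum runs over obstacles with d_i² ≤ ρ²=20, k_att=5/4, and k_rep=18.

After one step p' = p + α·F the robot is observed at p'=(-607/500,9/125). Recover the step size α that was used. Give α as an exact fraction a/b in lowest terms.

α = 1/20

F_att = 5/4·(g−p) = 5/4·(12,0) = (15.0000,0.0000)
o1: d²=160 > ρ²=20 → inactive
o2: d²=100 > ρ²=20 → inactive
o3: d²=82 > ρ²=20 → inactive
o4: d²=5 ≤ ρ²=20; F_rep = 18·(1,2)/5² = (0.7200,1.4400)
F = F_att + ΣF_rep = (15.7200,1.4400)
Δp = p'−p = (0.7860,0.0720); α = Δx/Fx = (393/500) / (393/25) = 1/20
check: Δy/Fy = (9/125) / (36/25) = 1/20 ✓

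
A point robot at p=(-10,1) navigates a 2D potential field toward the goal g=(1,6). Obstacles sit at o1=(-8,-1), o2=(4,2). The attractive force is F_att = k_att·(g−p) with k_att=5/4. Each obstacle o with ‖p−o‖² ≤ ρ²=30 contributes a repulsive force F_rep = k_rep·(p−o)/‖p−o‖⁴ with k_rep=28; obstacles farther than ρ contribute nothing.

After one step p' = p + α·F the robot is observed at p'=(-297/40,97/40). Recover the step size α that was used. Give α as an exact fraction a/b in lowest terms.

α = 1/5

F_att = 5/4·(g−p) = 5/4·(11,5) = (13.7500,6.2500)
o1: d²=8 ≤ ρ²=30; F_rep = 28·(-2,2)/8² = (-0.8750,0.8750)
o2: d²=197 > ρ²=30 → inactive
F = F_att + ΣF_rep = (12.8750,7.1250)
Δp = p'−p = (2.5750,1.4250); α = Δx/Fx = (103/40) / (103/8) = 1/5
check: Δy/Fy = (57/40) / (57/8) = 1/5 ✓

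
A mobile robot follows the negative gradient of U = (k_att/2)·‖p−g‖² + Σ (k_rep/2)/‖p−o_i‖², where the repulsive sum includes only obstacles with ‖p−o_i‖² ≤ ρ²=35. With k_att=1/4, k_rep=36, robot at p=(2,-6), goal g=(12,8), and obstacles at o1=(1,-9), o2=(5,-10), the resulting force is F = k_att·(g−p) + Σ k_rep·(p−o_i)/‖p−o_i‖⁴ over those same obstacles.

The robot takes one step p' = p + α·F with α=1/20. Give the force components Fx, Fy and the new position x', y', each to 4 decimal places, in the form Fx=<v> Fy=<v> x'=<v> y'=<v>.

F_att = 1/4·(g−p) = 1/4·(10,14) = (2.5000,3.5000)
o1: d²=10 ≤ ρ²=35; F_rep = 36·(1,3)/10² = (0.3600,1.0800)
o2: d²=25 ≤ ρ²=35; F_rep = 36·(-3,4)/25² = (-0.1728,0.2304)
F = F_att + ΣF_rep = (2.6872,4.8104)
p' = p + 1/20·F = (2.1344,-5.7595)

Fx=2.6872 Fy=4.8104 x'=2.1344 y'=-5.7595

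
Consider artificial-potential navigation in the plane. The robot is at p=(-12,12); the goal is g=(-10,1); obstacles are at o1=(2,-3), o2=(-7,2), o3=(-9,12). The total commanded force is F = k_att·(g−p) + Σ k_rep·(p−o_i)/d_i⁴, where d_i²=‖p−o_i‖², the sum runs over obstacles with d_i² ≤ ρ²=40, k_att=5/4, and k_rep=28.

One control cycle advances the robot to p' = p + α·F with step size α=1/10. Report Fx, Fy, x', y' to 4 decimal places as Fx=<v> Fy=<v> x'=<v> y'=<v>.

Fx=1.4630 Fy=-13.7500 x'=-11.8537 y'=10.6250

F_att = 5/4·(g−p) = 5/4·(2,-11) = (2.5000,-13.7500)
o1: d²=421 > ρ²=40 → inactive
o2: d²=125 > ρ²=40 → inactive
o3: d²=9 ≤ ρ²=40; F_rep = 28·(-3,0)/9² = (-1.0370,0.0000)
F = F_att + ΣF_rep = (1.4630,-13.7500)
p' = p + 1/10·F = (-11.8537,10.6250)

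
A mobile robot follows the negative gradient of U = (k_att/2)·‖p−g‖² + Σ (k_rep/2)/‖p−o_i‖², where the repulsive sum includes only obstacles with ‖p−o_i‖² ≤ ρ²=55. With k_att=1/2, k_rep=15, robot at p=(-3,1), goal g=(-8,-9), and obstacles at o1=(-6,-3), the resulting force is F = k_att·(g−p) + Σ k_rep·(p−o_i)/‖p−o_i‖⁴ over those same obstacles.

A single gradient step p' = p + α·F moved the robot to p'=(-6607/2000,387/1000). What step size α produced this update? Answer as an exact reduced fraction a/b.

α = 1/8

F_att = 1/2·(g−p) = 1/2·(-5,-10) = (-2.5000,-5.0000)
o1: d²=25 ≤ ρ²=55; F_rep = 15·(3,4)/25² = (0.0720,0.0960)
F = F_att + ΣF_rep = (-2.4280,-4.9040)
Δp = p'−p = (-0.3035,-0.6130); α = Δx/Fx = (-607/2000) / (-607/250) = 1/8
check: Δy/Fy = (-613/1000) / (-613/125) = 1/8 ✓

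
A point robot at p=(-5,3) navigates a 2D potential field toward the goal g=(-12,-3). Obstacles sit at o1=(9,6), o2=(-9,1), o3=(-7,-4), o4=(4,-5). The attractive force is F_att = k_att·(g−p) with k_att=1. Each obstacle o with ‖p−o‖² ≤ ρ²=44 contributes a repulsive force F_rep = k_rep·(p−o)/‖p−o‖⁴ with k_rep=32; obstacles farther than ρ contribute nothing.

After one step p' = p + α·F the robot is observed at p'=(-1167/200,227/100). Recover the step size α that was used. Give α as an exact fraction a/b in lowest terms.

α = 1/8

F_att = 1·(g−p) = 1·(-7,-6) = (-7.0000,-6.0000)
o1: d²=205 > ρ²=44 → inactive
o2: d²=20 ≤ ρ²=44; F_rep = 32·(4,2)/20² = (0.3200,0.1600)
o3: d²=53 > ρ²=44 → inactive
o4: d²=145 > ρ²=44 → inactive
F = F_att + ΣF_rep = (-6.6800,-5.8400)
Δp = p'−p = (-0.8350,-0.7300); α = Δx/Fx = (-167/200) / (-167/25) = 1/8
check: Δy/Fy = (-73/100) / (-146/25) = 1/8 ✓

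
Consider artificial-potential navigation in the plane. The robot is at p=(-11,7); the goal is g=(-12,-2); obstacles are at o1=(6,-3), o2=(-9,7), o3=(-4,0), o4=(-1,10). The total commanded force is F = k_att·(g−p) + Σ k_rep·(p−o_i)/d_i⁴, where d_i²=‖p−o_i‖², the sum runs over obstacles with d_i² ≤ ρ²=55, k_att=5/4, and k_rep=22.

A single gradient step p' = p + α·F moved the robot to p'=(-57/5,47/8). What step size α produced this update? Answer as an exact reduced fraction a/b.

F_att = 5/4·(g−p) = 5/4·(-1,-9) = (-1.2500,-11.2500)
o1: d²=389 > ρ²=55 → inactive
o2: d²=4 ≤ ρ²=55; F_rep = 22·(-2,0)/4² = (-2.7500,0.0000)
o3: d²=98 > ρ²=55 → inactive
o4: d²=109 > ρ²=55 → inactive
F = F_att + ΣF_rep = (-4.0000,-11.2500)
Δp = p'−p = (-0.4000,-1.1250); α = Δx/Fx = (-2/5) / (-4) = 1/10
check: Δy/Fy = (-9/8) / (-45/4) = 1/10 ✓

α = 1/10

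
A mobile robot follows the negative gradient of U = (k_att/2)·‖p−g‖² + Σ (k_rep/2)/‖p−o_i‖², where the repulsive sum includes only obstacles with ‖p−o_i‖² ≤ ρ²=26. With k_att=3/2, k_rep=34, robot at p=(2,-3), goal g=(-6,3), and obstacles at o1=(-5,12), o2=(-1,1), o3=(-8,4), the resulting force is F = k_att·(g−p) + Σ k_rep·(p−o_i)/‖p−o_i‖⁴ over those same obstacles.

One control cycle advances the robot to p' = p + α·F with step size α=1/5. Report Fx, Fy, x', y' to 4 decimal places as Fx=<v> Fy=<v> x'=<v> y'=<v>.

F_att = 3/2·(g−p) = 3/2·(-8,6) = (-12.0000,9.0000)
o1: d²=274 > ρ²=26 → inactive
o2: d²=25 ≤ ρ²=26; F_rep = 34·(3,-4)/25² = (0.1632,-0.2176)
o3: d²=149 > ρ²=26 → inactive
F = F_att + ΣF_rep = (-11.8368,8.7824)
p' = p + 1/5·F = (-0.3674,-1.2435)

Fx=-11.8368 Fy=8.7824 x'=-0.3674 y'=-1.2435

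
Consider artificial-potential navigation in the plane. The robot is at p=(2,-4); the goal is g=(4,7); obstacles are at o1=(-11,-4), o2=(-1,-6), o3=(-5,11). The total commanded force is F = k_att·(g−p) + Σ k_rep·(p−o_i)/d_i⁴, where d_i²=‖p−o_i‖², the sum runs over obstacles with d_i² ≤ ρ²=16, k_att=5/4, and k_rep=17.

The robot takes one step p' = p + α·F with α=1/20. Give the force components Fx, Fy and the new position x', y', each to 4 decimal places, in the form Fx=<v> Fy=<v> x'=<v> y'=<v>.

Fx=2.8018 Fy=13.9512 x'=2.1401 y'=-3.3024

F_att = 5/4·(g−p) = 5/4·(2,11) = (2.5000,13.7500)
o1: d²=169 > ρ²=16 → inactive
o2: d²=13 ≤ ρ²=16; F_rep = 17·(3,2)/13² = (0.3018,0.2012)
o3: d²=274 > ρ²=16 → inactive
F = F_att + ΣF_rep = (2.8018,13.9512)
p' = p + 1/20·F = (2.1401,-3.3024)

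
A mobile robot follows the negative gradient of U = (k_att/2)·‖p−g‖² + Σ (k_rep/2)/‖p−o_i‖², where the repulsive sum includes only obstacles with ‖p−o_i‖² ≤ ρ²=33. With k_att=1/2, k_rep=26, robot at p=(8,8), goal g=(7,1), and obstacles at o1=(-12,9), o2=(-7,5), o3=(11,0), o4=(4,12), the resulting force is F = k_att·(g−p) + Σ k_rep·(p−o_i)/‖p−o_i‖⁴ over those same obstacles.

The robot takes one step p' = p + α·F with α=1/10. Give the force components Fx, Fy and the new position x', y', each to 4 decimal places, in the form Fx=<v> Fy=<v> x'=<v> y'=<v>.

Fx=-0.3984 Fy=-3.6016 x'=7.9602 y'=7.6398

F_att = 1/2·(g−p) = 1/2·(-1,-7) = (-0.5000,-3.5000)
o1: d²=401 > ρ²=33 → inactive
o2: d²=234 > ρ²=33 → inactive
o3: d²=73 > ρ²=33 → inactive
o4: d²=32 ≤ ρ²=33; F_rep = 26·(4,-4)/32² = (0.1016,-0.1016)
F = F_att + ΣF_rep = (-0.3984,-3.6016)
p' = p + 1/10·F = (7.9602,7.6398)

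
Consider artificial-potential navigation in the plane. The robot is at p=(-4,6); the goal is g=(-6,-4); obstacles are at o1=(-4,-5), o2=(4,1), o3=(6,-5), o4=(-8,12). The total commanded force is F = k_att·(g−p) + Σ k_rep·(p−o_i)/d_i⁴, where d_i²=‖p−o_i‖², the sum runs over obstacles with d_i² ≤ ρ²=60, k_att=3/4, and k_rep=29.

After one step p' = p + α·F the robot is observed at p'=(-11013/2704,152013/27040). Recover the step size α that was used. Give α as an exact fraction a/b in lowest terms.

F_att = 3/4·(g−p) = 3/4·(-2,-10) = (-1.5000,-7.5000)
o1: d²=121 > ρ²=60 → inactive
o2: d²=89 > ρ²=60 → inactive
o3: d²=221 > ρ²=60 → inactive
o4: d²=52 ≤ ρ²=60; F_rep = 29·(4,-6)/52² = (0.0429,-0.0643)
F = F_att + ΣF_rep = (-1.4571,-7.5643)
Δp = p'−p = (-0.0729,-0.3782); α = Δx/Fx = (-197/2704) / (-985/676) = 1/20
check: Δy/Fy = (-10227/27040) / (-10227/1352) = 1/20 ✓

α = 1/20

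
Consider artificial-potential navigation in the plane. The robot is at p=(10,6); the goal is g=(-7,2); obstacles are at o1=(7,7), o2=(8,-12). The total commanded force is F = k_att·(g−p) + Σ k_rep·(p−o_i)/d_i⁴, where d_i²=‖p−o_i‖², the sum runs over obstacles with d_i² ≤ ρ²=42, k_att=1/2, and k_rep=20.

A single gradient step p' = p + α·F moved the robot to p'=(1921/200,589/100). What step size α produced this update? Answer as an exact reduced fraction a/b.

α = 1/20

F_att = 1/2·(g−p) = 1/2·(-17,-4) = (-8.5000,-2.0000)
o1: d²=10 ≤ ρ²=42; F_rep = 20·(3,-1)/10² = (0.6000,-0.2000)
o2: d²=328 > ρ²=42 → inactive
F = F_att + ΣF_rep = (-7.9000,-2.2000)
Δp = p'−p = (-0.3950,-0.1100); α = Δx/Fx = (-79/200) / (-79/10) = 1/20
check: Δy/Fy = (-11/100) / (-11/5) = 1/20 ✓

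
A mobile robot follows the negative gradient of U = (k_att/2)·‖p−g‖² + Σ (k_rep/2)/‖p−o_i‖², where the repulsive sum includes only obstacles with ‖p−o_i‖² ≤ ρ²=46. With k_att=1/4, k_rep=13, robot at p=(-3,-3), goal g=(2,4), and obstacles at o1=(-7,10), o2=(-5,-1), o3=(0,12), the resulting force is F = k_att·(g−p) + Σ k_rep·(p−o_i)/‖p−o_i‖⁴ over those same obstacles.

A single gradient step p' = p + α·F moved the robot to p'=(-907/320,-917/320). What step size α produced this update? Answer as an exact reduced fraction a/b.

F_att = 1/4·(g−p) = 1/4·(5,7) = (1.2500,1.7500)
o1: d²=185 > ρ²=46 → inactive
o2: d²=8 ≤ ρ²=46; F_rep = 13·(2,-2)/8² = (0.4062,-0.4062)
o3: d²=234 > ρ²=46 → inactive
F = F_att + ΣF_rep = (1.6562,1.3438)
Δp = p'−p = (0.1656,0.1344); α = Δx/Fx = (53/320) / (53/32) = 1/10
check: Δy/Fy = (43/320) / (43/32) = 1/10 ✓

α = 1/10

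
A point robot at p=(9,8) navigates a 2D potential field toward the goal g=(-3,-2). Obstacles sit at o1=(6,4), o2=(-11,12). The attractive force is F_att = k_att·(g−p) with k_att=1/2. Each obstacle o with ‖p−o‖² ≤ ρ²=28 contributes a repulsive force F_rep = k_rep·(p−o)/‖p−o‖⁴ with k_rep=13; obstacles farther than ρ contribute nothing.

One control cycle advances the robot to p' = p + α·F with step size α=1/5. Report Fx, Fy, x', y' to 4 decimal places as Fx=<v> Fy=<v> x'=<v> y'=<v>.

Fx=-5.9376 Fy=-4.9168 x'=7.8125 y'=7.0166

F_att = 1/2·(g−p) = 1/2·(-12,-10) = (-6.0000,-5.0000)
o1: d²=25 ≤ ρ²=28; F_rep = 13·(3,4)/25² = (0.0624,0.0832)
o2: d²=416 > ρ²=28 → inactive
F = F_att + ΣF_rep = (-5.9376,-4.9168)
p' = p + 1/5·F = (7.8125,7.0166)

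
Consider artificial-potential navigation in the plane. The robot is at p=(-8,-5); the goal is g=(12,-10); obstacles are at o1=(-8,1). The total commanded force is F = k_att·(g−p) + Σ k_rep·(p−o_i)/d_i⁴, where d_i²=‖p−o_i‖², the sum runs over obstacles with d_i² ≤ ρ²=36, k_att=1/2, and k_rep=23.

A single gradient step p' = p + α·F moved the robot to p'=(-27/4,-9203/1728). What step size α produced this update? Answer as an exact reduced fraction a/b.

F_att = 1/2·(g−p) = 1/2·(20,-5) = (10.0000,-2.5000)
o1: d²=36 ≤ ρ²=36; F_rep = 23·(0,-6)/36² = (0.0000,-0.1065)
F = F_att + ΣF_rep = (10.0000,-2.6065)
Δp = p'−p = (1.2500,-0.3258); α = Δx/Fx = (5/4) / (10) = 1/8
check: Δy/Fy = (-563/1728) / (-563/216) = 1/8 ✓

α = 1/8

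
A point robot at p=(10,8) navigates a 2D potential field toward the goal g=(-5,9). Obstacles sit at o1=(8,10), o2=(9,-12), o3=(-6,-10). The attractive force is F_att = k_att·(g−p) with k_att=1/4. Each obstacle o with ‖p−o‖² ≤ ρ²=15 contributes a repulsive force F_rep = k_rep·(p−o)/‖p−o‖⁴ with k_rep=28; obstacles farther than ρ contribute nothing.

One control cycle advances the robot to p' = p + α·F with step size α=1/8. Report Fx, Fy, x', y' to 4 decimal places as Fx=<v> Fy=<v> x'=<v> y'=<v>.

Fx=-2.8750 Fy=-0.6250 x'=9.6406 y'=7.9219

F_att = 1/4·(g−p) = 1/4·(-15,1) = (-3.7500,0.2500)
o1: d²=8 ≤ ρ²=15; F_rep = 28·(2,-2)/8² = (0.8750,-0.8750)
o2: d²=401 > ρ²=15 → inactive
o3: d²=580 > ρ²=15 → inactive
F = F_att + ΣF_rep = (-2.8750,-0.6250)
p' = p + 1/8·F = (9.6406,7.9219)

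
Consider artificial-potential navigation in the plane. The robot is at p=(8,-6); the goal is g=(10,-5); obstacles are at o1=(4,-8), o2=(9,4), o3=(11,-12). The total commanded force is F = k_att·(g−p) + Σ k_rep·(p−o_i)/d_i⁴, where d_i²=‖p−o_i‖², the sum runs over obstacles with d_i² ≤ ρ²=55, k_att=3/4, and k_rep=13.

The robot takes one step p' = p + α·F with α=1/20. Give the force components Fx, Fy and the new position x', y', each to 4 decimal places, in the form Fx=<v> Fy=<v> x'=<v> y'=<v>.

Fx=1.6107 Fy=0.8535 x'=8.0805 y'=-5.9573

F_att = 3/4·(g−p) = 3/4·(2,1) = (1.5000,0.7500)
o1: d²=20 ≤ ρ²=55; F_rep = 13·(4,2)/20² = (0.1300,0.0650)
o2: d²=101 > ρ²=55 → inactive
o3: d²=45 ≤ ρ²=55; F_rep = 13·(-3,6)/45² = (-0.0193,0.0385)
F = F_att + ΣF_rep = (1.6107,0.8535)
p' = p + 1/20·F = (8.0805,-5.9573)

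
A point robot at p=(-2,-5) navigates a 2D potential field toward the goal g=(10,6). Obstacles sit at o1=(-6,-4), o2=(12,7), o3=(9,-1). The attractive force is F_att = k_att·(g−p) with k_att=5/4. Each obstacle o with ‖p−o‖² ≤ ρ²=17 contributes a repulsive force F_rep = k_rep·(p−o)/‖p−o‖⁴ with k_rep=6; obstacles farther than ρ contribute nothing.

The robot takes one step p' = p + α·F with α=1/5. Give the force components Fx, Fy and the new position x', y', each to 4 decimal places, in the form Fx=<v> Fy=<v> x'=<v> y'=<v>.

Fx=15.0830 Fy=13.7292 x'=1.0166 y'=-2.2542

F_att = 5/4·(g−p) = 5/4·(12,11) = (15.0000,13.7500)
o1: d²=17 ≤ ρ²=17; F_rep = 6·(4,-1)/17² = (0.0830,-0.0208)
o2: d²=340 > ρ²=17 → inactive
o3: d²=137 > ρ²=17 → inactive
F = F_att + ΣF_rep = (15.0830,13.7292)
p' = p + 1/5·F = (1.0166,-2.2542)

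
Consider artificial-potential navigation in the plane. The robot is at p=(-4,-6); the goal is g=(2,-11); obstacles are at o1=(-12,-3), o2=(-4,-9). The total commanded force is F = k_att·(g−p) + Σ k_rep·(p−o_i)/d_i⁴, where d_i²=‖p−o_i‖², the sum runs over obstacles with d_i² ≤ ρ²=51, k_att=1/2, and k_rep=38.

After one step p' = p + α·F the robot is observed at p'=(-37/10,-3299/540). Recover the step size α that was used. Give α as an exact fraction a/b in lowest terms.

F_att = 1/2·(g−p) = 1/2·(6,-5) = (3.0000,-2.5000)
o1: d²=73 > ρ²=51 → inactive
o2: d²=9 ≤ ρ²=51; F_rep = 38·(0,3)/9² = (0.0000,1.4074)
F = F_att + ΣF_rep = (3.0000,-1.0926)
Δp = p'−p = (0.3000,-0.1093); α = Δx/Fx = (3/10) / (3) = 1/10
check: Δy/Fy = (-59/540) / (-59/54) = 1/10 ✓

α = 1/10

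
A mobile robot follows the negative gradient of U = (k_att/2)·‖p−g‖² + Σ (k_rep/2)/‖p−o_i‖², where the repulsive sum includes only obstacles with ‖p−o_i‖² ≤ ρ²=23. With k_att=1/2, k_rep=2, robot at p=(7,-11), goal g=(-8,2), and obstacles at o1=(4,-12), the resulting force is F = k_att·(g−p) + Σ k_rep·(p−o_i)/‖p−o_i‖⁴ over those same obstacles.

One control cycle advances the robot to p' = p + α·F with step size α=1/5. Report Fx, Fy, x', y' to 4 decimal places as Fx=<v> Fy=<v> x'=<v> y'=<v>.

F_att = 1/2·(g−p) = 1/2·(-15,13) = (-7.5000,6.5000)
o1: d²=10 ≤ ρ²=23; F_rep = 2·(3,1)/10² = (0.0600,0.0200)
F = F_att + ΣF_rep = (-7.4400,6.5200)
p' = p + 1/5·F = (5.5120,-9.6960)

Fx=-7.4400 Fy=6.5200 x'=5.5120 y'=-9.6960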